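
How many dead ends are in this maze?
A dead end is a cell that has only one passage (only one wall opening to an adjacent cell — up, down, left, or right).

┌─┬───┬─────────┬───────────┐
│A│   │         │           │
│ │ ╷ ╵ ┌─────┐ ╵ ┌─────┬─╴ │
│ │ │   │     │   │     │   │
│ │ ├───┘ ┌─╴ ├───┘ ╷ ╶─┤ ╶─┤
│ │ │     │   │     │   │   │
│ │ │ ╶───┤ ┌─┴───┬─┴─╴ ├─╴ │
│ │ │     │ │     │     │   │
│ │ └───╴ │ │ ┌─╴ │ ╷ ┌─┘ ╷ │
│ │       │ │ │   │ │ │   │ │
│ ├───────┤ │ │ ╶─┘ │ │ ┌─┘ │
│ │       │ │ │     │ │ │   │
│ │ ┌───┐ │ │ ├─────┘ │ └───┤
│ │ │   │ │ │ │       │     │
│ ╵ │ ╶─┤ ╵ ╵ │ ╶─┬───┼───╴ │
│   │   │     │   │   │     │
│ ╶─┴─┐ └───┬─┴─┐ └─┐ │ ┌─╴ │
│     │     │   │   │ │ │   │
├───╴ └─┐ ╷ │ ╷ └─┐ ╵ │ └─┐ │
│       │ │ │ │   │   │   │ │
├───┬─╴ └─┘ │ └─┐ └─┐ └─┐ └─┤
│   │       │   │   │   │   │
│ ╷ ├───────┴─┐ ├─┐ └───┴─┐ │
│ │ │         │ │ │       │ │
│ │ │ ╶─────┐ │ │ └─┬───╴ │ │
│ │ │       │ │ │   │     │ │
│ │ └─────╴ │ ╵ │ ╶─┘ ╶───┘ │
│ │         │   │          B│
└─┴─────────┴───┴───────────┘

Checking each cell for number of passages:

Dead ends found at positions:
  (0, 0)
  (1, 11)
  (2, 7)
  (5, 12)
  (6, 3)
  (7, 9)
  (8, 12)
  (9, 0)
  (9, 4)
  (9, 13)
  (10, 2)
  (10, 11)
  (11, 8)
  (12, 9)
  (13, 0)
Total dead ends: 15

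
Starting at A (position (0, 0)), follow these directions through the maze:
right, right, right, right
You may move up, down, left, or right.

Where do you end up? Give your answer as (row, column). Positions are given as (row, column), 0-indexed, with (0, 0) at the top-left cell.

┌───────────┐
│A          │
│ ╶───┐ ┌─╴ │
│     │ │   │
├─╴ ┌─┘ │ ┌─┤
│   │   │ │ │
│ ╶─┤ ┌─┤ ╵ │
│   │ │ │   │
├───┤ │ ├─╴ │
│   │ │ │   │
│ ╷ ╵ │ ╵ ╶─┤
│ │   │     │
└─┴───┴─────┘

Following directions step by step:
Start: (0, 0)
  right: (0, 0) → (0, 1)
  right: (0, 1) → (0, 2)
  right: (0, 2) → (0, 3)
  right: (0, 3) → (0, 4)
Final position: (0, 4)

Path taken:

┌───────────┐
│A → → → B  │
│ ╶───┐ ┌─╴ │
│     │ │   │
├─╴ ┌─┘ │ ┌─┤
│   │   │ │ │
│ ╶─┤ ┌─┤ ╵ │
│   │ │ │   │
├───┤ │ ├─╴ │
│   │ │ │   │
│ ╷ ╵ │ ╵ ╶─┤
│ │   │     │
└─┴───┴─────┘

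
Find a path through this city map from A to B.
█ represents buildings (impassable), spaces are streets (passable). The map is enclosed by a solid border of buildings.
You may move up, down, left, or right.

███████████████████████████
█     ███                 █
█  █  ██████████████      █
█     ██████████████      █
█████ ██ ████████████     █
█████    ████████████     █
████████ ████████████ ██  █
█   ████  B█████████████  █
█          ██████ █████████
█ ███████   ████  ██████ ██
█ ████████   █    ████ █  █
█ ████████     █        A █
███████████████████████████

Finding the shortest path from A to B:
Movement: cardinal only
Path length: 20 steps
Directions: left → left → left → left → left → left → left → up → left → left → left → down → left → left → up → left → up → left → up → up

Solution:

███████████████████████████
█     ███                 █
█  █  ██████████████      █
█     ██████████████      █
█████ ██ ████████████     █
█████    ████████████     █
████████ ████████████ ██  █
█   ████  B█████████████  █
█         ↑██████ █████████
█ ███████ ↑↰████  ██████ ██
█ ████████ ↑↰█↓←←↰████ █  █
█ ████████  ↑←↲█ ↑←←←←←←A █
███████████████████████████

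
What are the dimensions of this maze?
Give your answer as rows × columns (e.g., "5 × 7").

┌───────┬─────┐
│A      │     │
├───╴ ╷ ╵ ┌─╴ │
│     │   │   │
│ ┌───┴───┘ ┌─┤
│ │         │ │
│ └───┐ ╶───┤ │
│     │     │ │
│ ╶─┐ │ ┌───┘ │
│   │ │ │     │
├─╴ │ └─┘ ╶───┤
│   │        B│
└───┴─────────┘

Counting the maze dimensions:
Rows (vertical): 6
Columns (horizontal): 7
Dimensions: 6 × 7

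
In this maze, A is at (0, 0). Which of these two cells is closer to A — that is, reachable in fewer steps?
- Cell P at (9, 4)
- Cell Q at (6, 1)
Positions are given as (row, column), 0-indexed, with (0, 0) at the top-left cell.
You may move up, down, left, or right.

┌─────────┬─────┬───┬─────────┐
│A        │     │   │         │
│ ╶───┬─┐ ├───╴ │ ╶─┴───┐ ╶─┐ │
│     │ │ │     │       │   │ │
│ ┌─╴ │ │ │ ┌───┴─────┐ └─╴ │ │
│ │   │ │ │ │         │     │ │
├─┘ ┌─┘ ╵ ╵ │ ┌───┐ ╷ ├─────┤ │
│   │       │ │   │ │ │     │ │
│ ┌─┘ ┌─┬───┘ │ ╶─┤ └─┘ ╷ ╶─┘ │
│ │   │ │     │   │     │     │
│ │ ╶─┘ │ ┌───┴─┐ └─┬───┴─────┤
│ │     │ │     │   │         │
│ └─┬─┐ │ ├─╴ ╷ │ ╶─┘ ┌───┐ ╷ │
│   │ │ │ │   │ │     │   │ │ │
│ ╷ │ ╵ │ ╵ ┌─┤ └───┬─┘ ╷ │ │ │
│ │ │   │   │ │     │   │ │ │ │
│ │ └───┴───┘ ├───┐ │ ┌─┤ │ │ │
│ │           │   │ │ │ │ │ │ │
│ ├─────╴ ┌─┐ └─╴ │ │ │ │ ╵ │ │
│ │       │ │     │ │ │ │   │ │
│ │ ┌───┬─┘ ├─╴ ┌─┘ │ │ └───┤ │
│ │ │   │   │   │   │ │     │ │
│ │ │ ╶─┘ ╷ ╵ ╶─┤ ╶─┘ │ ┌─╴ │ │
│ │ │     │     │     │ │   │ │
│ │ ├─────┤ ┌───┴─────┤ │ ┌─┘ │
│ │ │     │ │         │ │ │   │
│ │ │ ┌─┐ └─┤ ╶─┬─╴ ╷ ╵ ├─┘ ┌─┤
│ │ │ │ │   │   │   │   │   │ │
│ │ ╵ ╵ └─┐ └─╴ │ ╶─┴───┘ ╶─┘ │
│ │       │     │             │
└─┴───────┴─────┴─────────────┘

Shortest path A → P at (9, 4): 17 steps
Shortest path A → Q at (6, 1): 11 steps

Q is closer (11 steps vs 17 steps).

Path to P:

┌─────────┬─────┬───┬─────────┐
│A        │     │   │         │
│ ╶───┬─┐ ├───╴ │ ╶─┴───┐ ╶─┐ │
│↳ → ↓│ │ │     │       │   │ │
│ ┌─╴ │ │ │ ┌───┴─────┐ └─╴ │ │
│ │↓ ↲│ │ │ │         │     │ │
├─┘ ┌─┘ ╵ ╵ │ ┌───┐ ╷ ├─────┤ │
│↓ ↲│       │ │   │ │ │     │ │
│ ┌─┘ ┌─┬───┘ │ ╶─┤ └─┘ ╷ ╶─┘ │
│↓│   │ │     │   │     │     │
│ │ ╶─┘ │ ┌───┴─┐ └─┬───┴─────┤
│↓│     │ │     │   │         │
│ └─┬─┐ │ ├─╴ ╷ │ ╶─┘ ┌───┐ ╷ │
│↳ ↓│ │ │ │   │ │     │   │ │ │
│ ╷ │ ╵ │ ╵ ┌─┤ └───┬─┘ ╷ │ │ │
│ │↓│   │   │ │     │   │ │ │ │
│ │ └───┴───┘ ├───┐ │ ┌─┤ │ │ │
│ │↳ → → ↓    │   │ │ │ │ │ │ │
│ ├─────╴ ┌─┐ └─╴ │ │ │ │ ╵ │ │
│ │      P│ │     │ │ │ │   │ │
│ │ ┌───┬─┘ ├─╴ ┌─┘ │ │ └───┤ │
│ │ │   │   │   │   │ │     │ │
│ │ │ ╶─┘ ╷ ╵ ╶─┤ ╶─┘ │ ┌─╴ │ │
│ │ │     │     │     │ │   │ │
│ │ ├─────┤ ┌───┴─────┤ │ ┌─┘ │
│ │ │     │ │         │ │ │   │
│ │ │ ┌─┐ └─┤ ╶─┬─╴ ╷ ╵ ├─┘ ┌─┤
│ │ │ │ │   │   │   │   │   │ │
│ │ ╵ ╵ └─┐ └─╴ │ ╶─┴───┘ ╶─┘ │
│ │       │     │             │
└─┴───────┴─────┴─────────────┘

Path to Q:

┌─────────┬─────┬───┬─────────┐
│A        │     │   │         │
│ ╶───┬─┐ ├───╴ │ ╶─┴───┐ ╶─┐ │
│↳ → ↓│ │ │     │       │   │ │
│ ┌─╴ │ │ │ ┌───┴─────┐ └─╴ │ │
│ │↓ ↲│ │ │ │         │     │ │
├─┘ ┌─┘ ╵ ╵ │ ┌───┐ ╷ ├─────┤ │
│↓ ↲│       │ │   │ │ │     │ │
│ ┌─┘ ┌─┬───┘ │ ╶─┤ └─┘ ╷ ╶─┘ │
│↓│   │ │     │   │     │     │
│ │ ╶─┘ │ ┌───┴─┐ └─┬───┴─────┤
│↓│     │ │     │   │         │
│ └─┬─┐ │ ├─╴ ╷ │ ╶─┘ ┌───┐ ╷ │
│↳ Q│ │ │ │   │ │     │   │ │ │
│ ╷ │ ╵ │ ╵ ┌─┤ └───┬─┘ ╷ │ │ │
│ │ │   │   │ │     │   │ │ │ │
│ │ └───┴───┘ ├───┐ │ ┌─┤ │ │ │
│ │           │   │ │ │ │ │ │ │
│ ├─────╴ ┌─┐ └─╴ │ │ │ │ ╵ │ │
│ │       │ │     │ │ │ │   │ │
│ │ ┌───┬─┘ ├─╴ ┌─┘ │ │ └───┤ │
│ │ │   │   │   │   │ │     │ │
│ │ │ ╶─┘ ╷ ╵ ╶─┤ ╶─┘ │ ┌─╴ │ │
│ │ │     │     │     │ │   │ │
│ │ ├─────┤ ┌───┴─────┤ │ ┌─┘ │
│ │ │     │ │         │ │ │   │
│ │ │ ┌─┐ └─┤ ╶─┬─╴ ╷ ╵ ├─┘ ┌─┤
│ │ │ │ │   │   │   │   │   │ │
│ │ ╵ ╵ └─┐ └─╴ │ ╶─┴───┘ ╶─┘ │
│ │       │     │             │
└─┴───────┴─────┴─────────────┘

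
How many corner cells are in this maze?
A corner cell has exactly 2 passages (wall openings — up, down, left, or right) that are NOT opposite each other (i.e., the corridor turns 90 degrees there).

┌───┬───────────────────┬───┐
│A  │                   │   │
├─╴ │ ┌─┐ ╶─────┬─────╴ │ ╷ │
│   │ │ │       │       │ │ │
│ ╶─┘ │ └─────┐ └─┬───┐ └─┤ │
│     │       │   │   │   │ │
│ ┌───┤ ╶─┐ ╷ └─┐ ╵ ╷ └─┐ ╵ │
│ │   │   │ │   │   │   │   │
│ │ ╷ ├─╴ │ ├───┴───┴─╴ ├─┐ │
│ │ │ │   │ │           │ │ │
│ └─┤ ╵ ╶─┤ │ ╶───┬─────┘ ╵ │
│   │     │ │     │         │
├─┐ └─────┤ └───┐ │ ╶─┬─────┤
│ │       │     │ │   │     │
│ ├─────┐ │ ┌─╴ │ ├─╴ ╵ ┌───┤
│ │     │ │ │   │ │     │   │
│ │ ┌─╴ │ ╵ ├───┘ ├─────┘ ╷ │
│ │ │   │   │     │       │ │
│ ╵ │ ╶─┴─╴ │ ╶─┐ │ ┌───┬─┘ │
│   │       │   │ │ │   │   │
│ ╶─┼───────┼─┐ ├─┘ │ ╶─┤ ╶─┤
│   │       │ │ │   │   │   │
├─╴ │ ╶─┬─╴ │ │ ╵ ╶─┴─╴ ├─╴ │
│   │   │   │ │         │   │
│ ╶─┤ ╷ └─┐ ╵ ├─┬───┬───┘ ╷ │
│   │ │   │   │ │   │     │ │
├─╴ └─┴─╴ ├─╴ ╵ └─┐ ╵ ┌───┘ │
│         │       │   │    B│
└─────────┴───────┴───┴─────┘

Counting corner cells (2 non-opposite passages):
Total corners: 92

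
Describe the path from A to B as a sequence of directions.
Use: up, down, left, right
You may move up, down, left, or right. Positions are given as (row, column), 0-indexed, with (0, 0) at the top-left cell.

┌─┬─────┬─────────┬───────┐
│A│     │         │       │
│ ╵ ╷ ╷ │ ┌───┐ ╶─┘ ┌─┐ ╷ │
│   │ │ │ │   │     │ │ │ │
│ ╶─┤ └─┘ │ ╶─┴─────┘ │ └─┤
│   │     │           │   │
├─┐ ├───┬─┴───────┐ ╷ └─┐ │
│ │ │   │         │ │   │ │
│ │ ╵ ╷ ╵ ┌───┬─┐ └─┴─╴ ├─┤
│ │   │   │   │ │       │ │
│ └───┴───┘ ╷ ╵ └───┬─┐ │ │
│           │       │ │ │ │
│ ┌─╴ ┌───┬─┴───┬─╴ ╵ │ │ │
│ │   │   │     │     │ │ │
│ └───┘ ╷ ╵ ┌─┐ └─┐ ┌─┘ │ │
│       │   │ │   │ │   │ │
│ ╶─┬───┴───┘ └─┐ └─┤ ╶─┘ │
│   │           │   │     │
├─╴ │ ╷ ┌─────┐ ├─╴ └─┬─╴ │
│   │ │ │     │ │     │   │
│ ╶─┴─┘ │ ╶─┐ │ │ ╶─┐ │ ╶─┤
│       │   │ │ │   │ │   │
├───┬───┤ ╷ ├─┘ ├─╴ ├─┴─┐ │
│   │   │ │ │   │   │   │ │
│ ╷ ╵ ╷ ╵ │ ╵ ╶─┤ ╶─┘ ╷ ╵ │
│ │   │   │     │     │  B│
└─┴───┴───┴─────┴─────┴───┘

Finding the path and converting it to directions:
Path through cells: (0,0) → (1,0) → (2,0) → (2,1) → (3,1) → (4,1) → (4,2) → (3,2) → (3,3) → (4,3) → (4,4) → (3,4) → (3,5) → (3,6) → (3,7) → (3,8) → (4,8) → (4,9) → (4,10) → (4,11) → (5,11) → (6,11) → (7,11) → (7,10) → (8,10) → (8,11) → (8,12) → (9,12) → (9,11) → (10,11) → (10,12) → (11,12) → (12,12)
Directions: down, down, right, down, down, right, up, right, down, right, up, right, right, right, right, down, right, right, right, down, down, down, left, down, right, right, down, left, down, right, down, down

Solution:

┌─┬─────┬─────────┬───────┐
│A│     │         │       │
│ ╵ ╷ ╷ │ ┌───┐ ╶─┘ ┌─┐ ╷ │
│↓  │ │ │ │   │     │ │ │ │
│ ╶─┤ └─┘ │ ╶─┴─────┘ │ └─┤
│↳ ↓│     │           │   │
├─┐ ├───┬─┴───────┐ ╷ └─┐ │
│ │↓│↱ ↓│↱ → → → ↓│ │   │ │
│ │ ╵ ╷ ╵ ┌───┬─┐ └─┴─╴ ├─┤
│ │↳ ↑│↳ ↑│   │ │↳ → → ↓│ │
│ └───┴───┘ ╷ ╵ └───┬─┐ │ │
│           │       │ │↓│ │
│ ┌─╴ ┌───┬─┴───┬─╴ ╵ │ │ │
│ │   │   │     │     │↓│ │
│ └───┘ ╷ ╵ ┌─┐ └─┐ ┌─┘ │ │
│       │   │ │   │ │↓ ↲│ │
│ ╶─┬───┴───┘ └─┐ └─┤ ╶─┘ │
│   │           │   │↳ → ↓│
├─╴ │ ╷ ┌─────┐ ├─╴ └─┬─╴ │
│   │ │ │     │ │     │↓ ↲│
│ ╶─┴─┘ │ ╶─┐ │ │ ╶─┐ │ ╶─┤
│       │   │ │ │   │ │↳ ↓│
├───┬───┤ ╷ ├─┘ ├─╴ ├─┴─┐ │
│   │   │ │ │   │   │   │↓│
│ ╷ ╵ ╷ ╵ │ ╵ ╶─┤ ╶─┘ ╷ ╵ │
│ │   │   │     │     │  B│
└─┴───┴───┴─────┴─────┴───┘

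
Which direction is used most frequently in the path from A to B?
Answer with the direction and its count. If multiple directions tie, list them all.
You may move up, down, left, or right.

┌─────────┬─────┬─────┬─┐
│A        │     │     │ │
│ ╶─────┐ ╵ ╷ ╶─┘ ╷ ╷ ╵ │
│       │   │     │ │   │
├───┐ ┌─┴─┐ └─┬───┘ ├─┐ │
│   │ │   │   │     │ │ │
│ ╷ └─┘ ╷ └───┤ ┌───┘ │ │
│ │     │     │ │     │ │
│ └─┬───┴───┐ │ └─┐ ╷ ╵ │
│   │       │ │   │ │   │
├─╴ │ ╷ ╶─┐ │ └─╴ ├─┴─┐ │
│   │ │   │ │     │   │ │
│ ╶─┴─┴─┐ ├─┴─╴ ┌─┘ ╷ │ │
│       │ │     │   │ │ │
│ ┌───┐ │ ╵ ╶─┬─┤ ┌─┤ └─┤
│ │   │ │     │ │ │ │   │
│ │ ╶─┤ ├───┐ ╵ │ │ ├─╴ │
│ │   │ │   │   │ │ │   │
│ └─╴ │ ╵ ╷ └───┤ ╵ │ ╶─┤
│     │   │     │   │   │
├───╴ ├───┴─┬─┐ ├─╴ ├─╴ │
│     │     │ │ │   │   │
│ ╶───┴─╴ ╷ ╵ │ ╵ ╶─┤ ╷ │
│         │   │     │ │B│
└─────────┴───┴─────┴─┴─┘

Directions: right, right, right, right, down, right, up, right, down, right, right, up, right, down, down, left, left, down, down, right, down, left, left, up, up, left, left, up, left, down, left, left, up, left, down, down, right, down, left, down, right, right, right, down, down, down, right, up, right, down, right, right, down, down, right, up, right, up, left, up, up, up, right, up, right, down, down, right, down, left, down, right, down, down
Counts: {'right': 24, 'down': 24, 'up': 13, 'left': 13}
Most common: down and right (tied at 24 times each)

Solution:

┌─────────┬─────┬─────┬─┐
│A → → → ↓│↱ ↓  │↱ ↓  │ │
│ ╶─────┐ ╵ ╷ ╶─┘ ╷ ╷ ╵ │
│       │↳ ↑│↳ → ↑│↓│   │
├───┐ ┌─┴─┐ └─┬───┘ ├─┐ │
│↓ ↰│ │↓ ↰│   │↓ ← ↲│ │ │
│ ╷ └─┘ ╷ └───┤ ┌───┘ │ │
│↓│↑ ← ↲│↑ ← ↰│↓│     │ │
│ └─┬───┴───┐ │ └─┐ ╷ ╵ │
│↳ ↓│       │↑│↳ ↓│ │   │
├─╴ │ ╷ ╶─┐ │ └─╴ ├─┴─┐ │
│↓ ↲│ │   │ │↑ ← ↲│↱ ↓│ │
│ ╶─┴─┴─┐ ├─┴─╴ ┌─┘ ╷ │ │
│↳ → → ↓│ │     │↱ ↑│↓│ │
│ ┌───┐ │ ╵ ╶─┬─┤ ┌─┤ └─┤
│ │   │↓│     │ │↑│ │↳ ↓│
│ │ ╶─┤ ├───┐ ╵ │ │ ├─╴ │
│ │   │↓│↱ ↓│   │↑│ │↓ ↲│
│ └─╴ │ ╵ ╷ └───┤ ╵ │ ╶─┤
│     │↳ ↑│↳ → ↓│↑ ↰│↳ ↓│
├───╴ ├───┴─┬─┐ ├─╴ ├─╴ │
│     │     │ │↓│↱ ↑│  ↓│
│ ╶───┴─╴ ╷ ╵ │ ╵ ╶─┤ ╷ │
│         │   │↳ ↑  │ │B│
└─────────┴───┴─────┴─┴─┘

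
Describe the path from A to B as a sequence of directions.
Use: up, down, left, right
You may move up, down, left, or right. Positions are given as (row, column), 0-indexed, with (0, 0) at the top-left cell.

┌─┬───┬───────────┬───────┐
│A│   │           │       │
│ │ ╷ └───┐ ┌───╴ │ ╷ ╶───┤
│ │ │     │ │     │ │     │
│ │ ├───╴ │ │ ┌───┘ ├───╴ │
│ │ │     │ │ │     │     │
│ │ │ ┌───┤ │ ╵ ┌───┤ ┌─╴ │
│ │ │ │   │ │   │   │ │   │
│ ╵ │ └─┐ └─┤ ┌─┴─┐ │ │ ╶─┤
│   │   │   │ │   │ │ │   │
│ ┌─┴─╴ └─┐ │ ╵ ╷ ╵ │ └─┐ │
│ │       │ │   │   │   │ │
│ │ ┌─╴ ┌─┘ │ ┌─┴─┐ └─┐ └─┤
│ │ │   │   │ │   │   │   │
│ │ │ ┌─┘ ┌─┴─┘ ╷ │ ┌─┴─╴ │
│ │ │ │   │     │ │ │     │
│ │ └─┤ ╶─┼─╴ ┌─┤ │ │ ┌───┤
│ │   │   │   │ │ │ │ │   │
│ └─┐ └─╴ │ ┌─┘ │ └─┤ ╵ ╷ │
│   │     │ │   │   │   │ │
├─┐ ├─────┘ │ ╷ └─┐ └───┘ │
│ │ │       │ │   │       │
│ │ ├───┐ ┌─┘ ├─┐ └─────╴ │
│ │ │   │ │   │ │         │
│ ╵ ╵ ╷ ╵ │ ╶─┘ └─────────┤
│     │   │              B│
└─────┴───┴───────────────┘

Finding the path and converting it to directions:
Path through cells: (0,0) → (1,0) → (2,0) → (3,0) → (4,0) → (5,0) → (6,0) → (7,0) → (8,0) → (9,0) → (9,1) → (10,1) → (11,1) → (12,1) → (12,2) → (11,2) → (11,3) → (12,3) → (12,4) → (11,4) → (10,4) → (10,5) → (9,5) → (8,5) → (8,6) → (7,6) → (7,7) → (6,7) → (6,8) → (7,8) → (8,8) → (9,8) → (9,9) → (10,9) → (10,10) → (10,11) → (10,12) → (11,12) → (11,11) → (11,10) → (11,9) → (11,8) → (10,8) → (10,7) → (9,7) → (9,6) → (10,6) → (11,6) → (11,5) → (12,5) → (12,6) → (12,7) → (12,8) → (12,9) → (12,10) → (12,11) → (12,12)
Directions: down, down, down, down, down, down, down, down, down, right, down, down, down, right, up, right, down, right, up, up, right, up, up, right, up, right, up, right, down, down, down, right, down, right, right, right, down, left, left, left, left, up, left, up, left, down, down, left, down, right, right, right, right, right, right, right

Solution:

┌─┬───┬───────────┬───────┐
│A│   │           │       │
│ │ ╷ └───┐ ┌───╴ │ ╷ ╶───┤
│↓│ │     │ │     │ │     │
│ │ ├───╴ │ │ ┌───┘ ├───╴ │
│↓│ │     │ │ │     │     │
│ │ │ ┌───┤ │ ╵ ┌───┤ ┌─╴ │
│↓│ │ │   │ │   │   │ │   │
│ ╵ │ └─┐ └─┤ ┌─┴─┐ │ │ ╶─┤
│↓  │   │   │ │   │ │ │   │
│ ┌─┴─╴ └─┐ │ ╵ ╷ ╵ │ └─┐ │
│↓│       │ │   │   │   │ │
│ │ ┌─╴ ┌─┘ │ ┌─┴─┐ └─┐ └─┤
│↓│ │   │   │ │↱ ↓│   │   │
│ │ │ ┌─┘ ┌─┴─┘ ╷ │ ┌─┴─╴ │
│↓│ │ │   │  ↱ ↑│↓│ │     │
│ │ └─┤ ╶─┼─╴ ┌─┤ │ │ ┌───┤
│↓│   │   │↱ ↑│ │↓│ │ │   │
│ └─┐ └─╴ │ ┌─┘ │ └─┤ ╵ ╷ │
│↳ ↓│     │↑│↓ ↰│↳ ↓│   │ │
├─┐ ├─────┘ │ ╷ └─┐ └───┘ │
│ │↓│    ↱ ↑│↓│↑ ↰│↳ → → ↓│
│ │ ├───┐ ┌─┘ ├─┐ └─────╴ │
│ │↓│↱ ↓│↑│↓ ↲│ │↑ ← ← ← ↲│
│ ╵ ╵ ╷ ╵ │ ╶─┘ └─────────┤
│  ↳ ↑│↳ ↑│↳ → → → → → → B│
└─────┴───┴───────────────┘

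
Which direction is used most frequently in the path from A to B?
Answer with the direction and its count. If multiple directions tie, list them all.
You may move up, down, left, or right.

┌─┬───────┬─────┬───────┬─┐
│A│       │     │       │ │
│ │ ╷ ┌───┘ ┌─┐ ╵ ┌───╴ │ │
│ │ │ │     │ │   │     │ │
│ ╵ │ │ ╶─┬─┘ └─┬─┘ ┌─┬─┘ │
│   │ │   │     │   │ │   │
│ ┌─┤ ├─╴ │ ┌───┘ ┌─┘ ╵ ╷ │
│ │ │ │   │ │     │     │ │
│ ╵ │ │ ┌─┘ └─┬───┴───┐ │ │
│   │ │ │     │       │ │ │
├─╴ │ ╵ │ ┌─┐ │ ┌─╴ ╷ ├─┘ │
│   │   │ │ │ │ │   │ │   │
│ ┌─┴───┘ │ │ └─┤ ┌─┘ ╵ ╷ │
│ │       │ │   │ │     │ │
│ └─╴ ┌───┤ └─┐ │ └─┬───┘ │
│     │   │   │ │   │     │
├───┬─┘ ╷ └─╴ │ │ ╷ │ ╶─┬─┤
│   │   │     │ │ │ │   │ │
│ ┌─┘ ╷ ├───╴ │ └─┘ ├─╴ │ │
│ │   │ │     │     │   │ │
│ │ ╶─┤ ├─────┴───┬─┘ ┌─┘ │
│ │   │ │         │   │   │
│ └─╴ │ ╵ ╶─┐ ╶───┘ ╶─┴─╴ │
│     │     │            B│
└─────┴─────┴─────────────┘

Directions: down, down, down, down, right, down, left, down, down, right, right, up, right, right, up, up, right, right, down, down, right, down, down, down, right, right, up, up, left, up, up, right, up, right, down, down, right, up, right, down, down, left, left, down, right, down, left, down, left, down, right, right, right
Counts: {'down': 20, 'right': 18, 'left': 6, 'up': 9}
Most common: down (20 times)

Solution:

┌─┬───────┬─────┬───────┬─┐
│A│       │     │       │ │
│ │ ╷ ┌───┘ ┌─┐ ╵ ┌───╴ │ │
│↓│ │ │     │ │   │     │ │
│ ╵ │ │ ╶─┬─┘ └─┬─┘ ┌─┬─┘ │
│↓  │ │   │     │   │ │   │
│ ┌─┤ ├─╴ │ ┌───┘ ┌─┘ ╵ ╷ │
│↓│ │ │   │ │     │     │ │
│ ╵ │ │ ┌─┘ └─┬───┴───┐ │ │
│↳ ↓│ │ │↱ → ↓│    ↱ ↓│ │ │
├─╴ │ ╵ │ ┌─┐ │ ┌─╴ ╷ ├─┘ │
│↓ ↲│   │↑│ │↓│ │↱ ↑│↓│↱ ↓│
│ ┌─┴───┘ │ │ └─┤ ┌─┘ ╵ ╷ │
│↓│  ↱ → ↑│ │↳ ↓│↑│  ↳ ↑│↓│
│ └─╴ ┌───┤ └─┐ │ └─┬───┘ │
│↳ → ↑│   │   │↓│↑ ↰│↓ ← ↲│
├───┬─┘ ╷ └─╴ │ │ ╷ │ ╶─┬─┤
│   │   │     │↓│ │↑│↳ ↓│ │
│ ┌─┘ ╷ ├───╴ │ └─┘ ├─╴ │ │
│ │   │ │     │↳ → ↑│↓ ↲│ │
│ │ ╶─┤ ├─────┴───┬─┘ ┌─┘ │
│ │   │ │         │↓ ↲│   │
│ └─╴ │ ╵ ╶─┐ ╶───┘ ╶─┴─╴ │
│     │     │      ↳ → → B│
└─────┴─────┴─────────────┘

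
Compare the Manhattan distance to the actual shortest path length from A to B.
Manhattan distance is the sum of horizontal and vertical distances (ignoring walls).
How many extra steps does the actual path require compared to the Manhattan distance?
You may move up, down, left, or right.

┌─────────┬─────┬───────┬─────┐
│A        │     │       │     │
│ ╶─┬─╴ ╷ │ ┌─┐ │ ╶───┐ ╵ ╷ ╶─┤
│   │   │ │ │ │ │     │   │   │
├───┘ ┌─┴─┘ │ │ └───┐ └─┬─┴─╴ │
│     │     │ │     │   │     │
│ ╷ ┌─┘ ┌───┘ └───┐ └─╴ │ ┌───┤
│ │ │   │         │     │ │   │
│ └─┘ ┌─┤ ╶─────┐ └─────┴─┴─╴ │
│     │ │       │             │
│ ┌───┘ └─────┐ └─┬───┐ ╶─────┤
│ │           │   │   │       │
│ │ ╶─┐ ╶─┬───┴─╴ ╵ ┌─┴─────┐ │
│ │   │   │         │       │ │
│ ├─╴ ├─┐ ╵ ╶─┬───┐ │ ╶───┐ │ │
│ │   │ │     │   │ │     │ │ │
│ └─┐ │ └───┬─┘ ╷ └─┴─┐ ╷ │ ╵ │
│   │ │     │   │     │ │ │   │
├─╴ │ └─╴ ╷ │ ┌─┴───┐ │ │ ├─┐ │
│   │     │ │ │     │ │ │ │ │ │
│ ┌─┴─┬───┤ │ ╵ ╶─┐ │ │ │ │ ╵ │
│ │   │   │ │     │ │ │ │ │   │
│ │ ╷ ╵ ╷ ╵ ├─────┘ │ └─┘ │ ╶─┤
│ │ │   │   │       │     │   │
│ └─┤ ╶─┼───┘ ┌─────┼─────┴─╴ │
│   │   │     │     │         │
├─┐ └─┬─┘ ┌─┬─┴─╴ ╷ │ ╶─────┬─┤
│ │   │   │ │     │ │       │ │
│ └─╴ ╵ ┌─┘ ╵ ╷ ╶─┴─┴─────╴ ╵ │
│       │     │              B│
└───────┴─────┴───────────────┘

Manhattan distance: |14 - 0| + |14 - 0| = 28
Actual path length: 82
Extra steps: 82 - 28 = 54

Solution:

┌─────────┬─────┬───────┬─────┐
│A → → ↓  │     │       │     │
│ ╶─┬─╴ ╷ │ ┌─┐ │ ╶───┐ ╵ ╷ ╶─┤
│   │↓ ↲│ │ │ │ │     │   │   │
├───┘ ┌─┴─┘ │ │ └───┐ └─┬─┴─╴ │
│↓ ← ↲│     │ │     │   │     │
│ ╷ ┌─┘ ┌───┘ └───┐ └─╴ │ ┌───┤
│↓│ │   │         │     │ │   │
│ └─┘ ┌─┤ ╶─────┐ └─────┴─┴─╴ │
│↓    │ │       │             │
│ ┌───┘ └─────┐ └─┬───┐ ╶─────┤
│↓│           │   │   │       │
│ │ ╶─┐ ╶─┬───┴─╴ ╵ ┌─┴─────┐ │
│↓│   │   │         │↱ → → ↓│ │
│ ├─╴ ├─┐ ╵ ╶─┬───┐ │ ╶───┐ │ │
│↓│   │ │     │↱ ↓│ │↑ ← ↰│↓│ │
│ └─┐ │ └───┬─┘ ╷ └─┴─┐ ╷ │ ╵ │
│↳ ↓│ │     │↱ ↑│↳ → ↓│ │↑│↳ ↓│
├─╴ │ └─╴ ╷ │ ┌─┴───┐ │ │ ├─┐ │
│↓ ↲│     │ │↑│↓ ← ↰│↓│ │↑│ │↓│
│ ┌─┴─┬───┤ │ ╵ ╶─┐ │ │ │ │ ╵ │
│↓│   │   │ │↑ ↲  │↑│↓│ │↑│↓ ↲│
│ │ ╷ ╵ ╷ ╵ ├─────┘ │ └─┘ │ ╶─┤
│↓│ │   │   │↱ → → ↑│↳ → ↑│↳ ↓│
│ └─┤ ╶─┼───┘ ┌─────┼─────┴─╴ │
│↳ ↓│   │↱ → ↑│     │↓ ← ← ← ↲│
├─┐ └─┬─┘ ┌─┬─┴─╴ ╷ │ ╶─────┬─┤
│ │↳ ↓│↱ ↑│ │     │ │↳ → → ↓│ │
│ └─╴ ╵ ┌─┘ ╵ ╷ ╶─┴─┴─────╴ ╵ │
│    ↳ ↑│     │            ↳ B│
└───────┴─────┴───────────────┘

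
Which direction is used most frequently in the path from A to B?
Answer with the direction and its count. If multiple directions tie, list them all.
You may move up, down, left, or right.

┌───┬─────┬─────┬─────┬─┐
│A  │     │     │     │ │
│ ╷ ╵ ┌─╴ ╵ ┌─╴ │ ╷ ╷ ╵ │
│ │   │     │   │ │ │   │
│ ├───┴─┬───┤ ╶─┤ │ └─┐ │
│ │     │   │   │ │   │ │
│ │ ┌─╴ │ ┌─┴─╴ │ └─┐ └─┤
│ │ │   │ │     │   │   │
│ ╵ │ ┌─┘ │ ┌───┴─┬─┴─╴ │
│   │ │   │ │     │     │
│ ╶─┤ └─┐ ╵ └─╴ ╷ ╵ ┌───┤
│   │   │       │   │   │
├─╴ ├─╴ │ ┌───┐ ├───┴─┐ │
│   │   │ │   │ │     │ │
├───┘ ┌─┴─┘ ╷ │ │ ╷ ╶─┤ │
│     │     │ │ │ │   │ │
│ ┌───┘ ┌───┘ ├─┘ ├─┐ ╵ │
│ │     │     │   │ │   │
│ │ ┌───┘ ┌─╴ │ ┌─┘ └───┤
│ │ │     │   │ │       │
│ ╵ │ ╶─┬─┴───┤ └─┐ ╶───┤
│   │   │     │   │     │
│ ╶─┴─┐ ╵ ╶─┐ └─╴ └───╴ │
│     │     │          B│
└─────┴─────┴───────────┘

Directions: down, down, down, down, right, up, up, right, right, down, left, down, down, right, down, left, down, left, left, down, down, down, right, up, up, right, right, up, right, right, up, right, down, down, left, left, down, left, left, down, right, down, right, up, right, right, down, right, right, right, right, right
Counts: {'down': 18, 'right': 19, 'up': 7, 'left': 8}
Most common: right (19 times)

Solution:

┌───┬─────┬─────┬─────┬─┐
│A  │     │     │     │ │
│ ╷ ╵ ┌─╴ ╵ ┌─╴ │ ╷ ╷ ╵ │
│↓│   │     │   │ │ │   │
│ ├───┴─┬───┤ ╶─┤ │ └─┐ │
│↓│↱ → ↓│   │   │ │   │ │
│ │ ┌─╴ │ ┌─┴─╴ │ └─┐ └─┤
│↓│↑│↓ ↲│ │     │   │   │
│ ╵ │ ┌─┘ │ ┌───┴─┬─┴─╴ │
│↳ ↑│↓│   │ │     │     │
│ ╶─┤ └─┐ ╵ └─╴ ╷ ╵ ┌───┤
│   │↳ ↓│       │   │   │
├─╴ ├─╴ │ ┌───┐ ├───┴─┐ │
│   │↓ ↲│ │↱ ↓│ │     │ │
├───┘ ┌─┴─┘ ╷ │ │ ╷ ╶─┤ │
│↓ ← ↲│↱ → ↑│↓│ │ │   │ │
│ ┌───┘ ┌───┘ ├─┘ ├─┐ ╵ │
│↓│↱ → ↑│↓ ← ↲│   │ │   │
│ │ ┌───┘ ┌─╴ │ ┌─┘ └───┤
│↓│↑│↓ ← ↲│   │ │       │
│ ╵ │ ╶─┬─┴───┤ └─┐ ╶───┤
│↳ ↑│↳ ↓│↱ → ↓│   │     │
│ ╶─┴─┐ ╵ ╶─┐ └─╴ └───╴ │
│     │↳ ↑  │↳ → → → → B│
└─────┴─────┴───────────┘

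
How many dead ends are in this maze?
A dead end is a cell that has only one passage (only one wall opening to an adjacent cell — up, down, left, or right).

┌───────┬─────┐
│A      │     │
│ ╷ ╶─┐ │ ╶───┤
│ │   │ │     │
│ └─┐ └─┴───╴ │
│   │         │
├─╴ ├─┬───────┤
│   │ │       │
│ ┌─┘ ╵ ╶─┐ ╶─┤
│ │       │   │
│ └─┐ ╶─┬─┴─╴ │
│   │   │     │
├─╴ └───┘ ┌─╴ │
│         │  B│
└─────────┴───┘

Checking each cell for number of passages:

Dead ends found at positions:
  (0, 6)
  (1, 3)
  (3, 2)
  (3, 6)
  (4, 1)
  (4, 4)
  (5, 3)
  (6, 0)
  (6, 5)
Total dead ends: 9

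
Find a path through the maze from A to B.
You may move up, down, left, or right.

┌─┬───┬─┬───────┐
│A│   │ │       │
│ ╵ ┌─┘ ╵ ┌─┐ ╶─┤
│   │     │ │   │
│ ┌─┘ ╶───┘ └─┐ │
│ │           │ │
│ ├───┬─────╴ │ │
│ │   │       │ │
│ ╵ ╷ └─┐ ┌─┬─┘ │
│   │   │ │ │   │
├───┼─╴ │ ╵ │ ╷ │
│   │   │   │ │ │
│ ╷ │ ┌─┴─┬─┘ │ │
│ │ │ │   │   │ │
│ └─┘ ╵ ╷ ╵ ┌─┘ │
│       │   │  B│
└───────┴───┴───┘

Finding the shortest path through the maze:
Path length: 26 steps
Directions: down → down → down → down → right → up → right → down → right → down → left → down → down → right → up → right → down → right → up → right → up → up → right → down → down → down

Solution:

┌─┬───┬─┬───────┐
│A│   │ │       │
│ ╵ ┌─┘ ╵ ┌─┐ ╶─┤
│↓  │     │ │   │
│ ┌─┘ ╶───┘ └─┐ │
│↓│           │ │
│ ├───┬─────╴ │ │
│↓│↱ ↓│       │ │
│ ╵ ╷ └─┐ ┌─┬─┘ │
│↳ ↑│↳ ↓│ │ │↱ ↓│
├───┼─╴ │ ╵ │ ╷ │
│   │↓ ↲│   │↑│↓│
│ ╷ │ ┌─┴─┬─┘ │ │
│ │ │↓│↱ ↓│↱ ↑│↓│
│ └─┘ ╵ ╷ ╵ ┌─┘ │
│    ↳ ↑│↳ ↑│  B│
└───────┴───┴───┘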